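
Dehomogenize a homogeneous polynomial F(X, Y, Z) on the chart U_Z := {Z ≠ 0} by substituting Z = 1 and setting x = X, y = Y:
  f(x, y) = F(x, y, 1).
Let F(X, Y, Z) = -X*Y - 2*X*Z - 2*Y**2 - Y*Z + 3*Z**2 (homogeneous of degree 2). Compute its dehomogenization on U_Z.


f(x, y) = -x*y - 2*x - 2*y**2 - y + 3

On U_Z we set Z = 1. Each monomial c·X^i·Y^j·Z^k in F becomes c·x^i·y^j·1^k = c·x^i·y^j.
Substituting Z = 1: F(X, Y, 1) = -x*y - 2*x - 2*y**2 - y + 3.
Note: deg(f) ≤ deg(F) = 2; strict inequality happens when F is divisible by Z (lost terms).


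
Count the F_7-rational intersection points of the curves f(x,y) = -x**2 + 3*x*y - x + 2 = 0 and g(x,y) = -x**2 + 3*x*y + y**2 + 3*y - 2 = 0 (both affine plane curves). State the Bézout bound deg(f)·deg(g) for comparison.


Common zeros: ∅; count = 0; Bézout bound = 4.

deg(f) = 2, deg(g) = 2, so Bézout bound = 4.
Scan x ∈ F_7. For each x, list the y ∈ F_7 with f(x, y) ≡ 0 and those with g(x, y) ≡ 0 (mod 7); the common zeros in that column are the intersection.
  x = 0: f ≡ 0 at y ∈ ∅; g ≡ 0 at y ∈ ∅; common: ∅.
  x = 1: f ≡ 0 at y ∈ {0}; g ≡ 0 at y ∈ ∅; common: ∅.
  x = 2: f ≡ 0 at y ∈ {3}; g ≡ 0 at y ∈ {6}; common: ∅.
  x = 3: f ≡ 0 at y ∈ {5}; g ≡ 0 at y ∈ ∅; common: ∅.
  x = 4: f ≡ 0 at y ∈ {5}; g ≡ 0 at y ∈ ∅; common: ∅.
  x = 5: f ≡ 0 at y ∈ {0}; g ≡ 0 at y ∈ ∅; common: ∅.
  x = 6: f ≡ 0 at y ∈ {3}; g ≡ 0 at y ∈ ∅; common: ∅.
Collecting: common zeros = ∅, so the count is 0.
Comparison with the Bézout bound: 0 ≤ 4 = deg(f)·deg(g), as expected for curves with no common component (the affine F_7-count falls short of the bound because intersections may lie at infinity, over extension fields, or carry multiplicity).


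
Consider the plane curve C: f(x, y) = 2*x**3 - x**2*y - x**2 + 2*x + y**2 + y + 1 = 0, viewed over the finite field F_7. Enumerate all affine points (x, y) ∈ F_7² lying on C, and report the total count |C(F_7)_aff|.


Affine F_7-points: {(0, 2), (0, 4), (2, 4), (2, 6), (4, 4), (6, 2), (6, 5)}; count = 7.

For each of the 49 pairs (x, y) ∈ F_7², evaluate f(x, y) mod 7. Record the zeros.
  x = 0: [0↦1, 1↦3, 2↦0, 3↦6, 4↦0, 5↦3, 6↦1]  zeros at y ∈ {2, 4}
  x = 1: [0↦4, 1↦5, 2↦1, 3↦6, 4↦6, 5↦1, 6↦5]  zeros at y ∈ ∅
  x = 2: [0↦3, 1↦1, 2↦1, 3↦3, 4↦0, 5↦6, 6↦0]  zeros at y ∈ {4, 6}
  x = 3: [0↦3, 1↦3, 2↦5, 3↦2, 4↦1, 5↦2, 6↦5]  zeros at y ∈ ∅
  x = 4: [0↦2, 1↦2, 2↦4, 3↦1, 4↦0, 5↦1, 6↦4]  zeros at y ∈ {4}
  x = 5: [0↦5, 1↦3, 2↦3, 3↦5, 4↦2, 5↦1, 6↦2]  zeros at y ∈ ∅
  x = 6: [0↦3, 1↦4, 2↦0, 3↦5, 4↦5, 5↦0, 6↦4]  zeros at y ∈ {2, 5}
Collecting zeros: affine points = {(0, 2), (0, 4), (2, 4), (2, 6), (4, 4), (6, 2), (6, 5)}.
Total count |C(F_7)_aff| = 7.


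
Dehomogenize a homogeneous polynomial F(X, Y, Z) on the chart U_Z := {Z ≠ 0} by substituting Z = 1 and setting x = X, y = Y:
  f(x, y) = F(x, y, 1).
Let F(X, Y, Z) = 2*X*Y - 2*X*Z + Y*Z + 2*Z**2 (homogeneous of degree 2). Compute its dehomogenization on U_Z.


f(x, y) = 2*x*y - 2*x + y + 2

On U_Z we set Z = 1. Each monomial c·X^i·Y^j·Z^k in F becomes c·x^i·y^j·1^k = c·x^i·y^j.
Substituting Z = 1: F(X, Y, 1) = 2*x*y - 2*x + y + 2.
Note: deg(f) ≤ deg(F) = 2; strict inequality happens when F is divisible by Z (lost terms).


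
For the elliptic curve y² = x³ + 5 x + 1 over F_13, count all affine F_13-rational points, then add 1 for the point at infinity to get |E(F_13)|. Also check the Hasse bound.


Affine points = {(0, 1), (0, 12), (3, 2), (3, 11), (6, 0), (11, 3), (11, 10)}; affine count = 7; |E(F_13)| = 8.

Discriminant check: Δ ∝ 4a³ + 27b² = 4·5³ + 27·1² = 4·125 + 27·1 ≡ 7 (mod 13). Nonzero ⇒ E is nonsingular.
For each x ∈ F_13, compute rhs = x³ + 5·x + 1 mod 13, then count y ∈ F_13 with y² ≡ rhs.
  x = 0: rhs = 1, matching y values: 1, 12 (2 points).
  x = 1: rhs = 7, matching y values: none (0 points).
  x = 2: rhs = 6, matching y values: none (0 points).
  x = 3: rhs = 4, matching y values: 2, 11 (2 points).
  x = 4: rhs = 7, matching y values: none (0 points).
  x = 5: rhs = 8, matching y values: none (0 points).
  x = 6: rhs = 0, matching y values: 0 (1 points).
  x = 7: rhs = 2, matching y values: none (0 points).
  x = 8: rhs = 7, matching y values: none (0 points).
  x = 9: rhs = 8, matching y values: none (0 points).
  x = 10: rhs = 11, matching y values: none (0 points).
  x = 11: rhs = 9, matching y values: 3, 10 (2 points).
  x = 12: rhs = 8, matching y values: none (0 points).
Total affine count: 7.
Full point count |E(F_13)| = 7 + 1 = 8.
Hasse bound: |8 − (13+1)| = |-6| = 6 ≤ 2√13 ≈ 7.2111 ✓.


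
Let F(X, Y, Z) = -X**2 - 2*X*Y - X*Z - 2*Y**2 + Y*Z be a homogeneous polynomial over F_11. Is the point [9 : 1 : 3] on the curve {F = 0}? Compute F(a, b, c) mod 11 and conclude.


F(9,1,3) ≡ 7 (mod 11); P is NOT on the curve.

Evaluate F(9, 1, 3) term-by-term (mod 11).
  -X**2 ↦ -1·81·1·1 = -81
  -2*X*Y ↦ -2·9·1·1 = -18
  -X*Z ↦ -1·9·1·3 = -27
  -2*Y**2 ↦ -2·1·1·1 = -2
  Y*Z ↦ 1·1·1·3 = 3
Sum: F(9, 1, 3) = (-81) + (-18) + (-27) + (-2) + (3) = -125.
Reducing mod 11: -125 ≡ 7 (mod 11).
Since F(a, b, c) ≡ 7 ≠ 0 (mod 11), P does NOT lie on the curve.


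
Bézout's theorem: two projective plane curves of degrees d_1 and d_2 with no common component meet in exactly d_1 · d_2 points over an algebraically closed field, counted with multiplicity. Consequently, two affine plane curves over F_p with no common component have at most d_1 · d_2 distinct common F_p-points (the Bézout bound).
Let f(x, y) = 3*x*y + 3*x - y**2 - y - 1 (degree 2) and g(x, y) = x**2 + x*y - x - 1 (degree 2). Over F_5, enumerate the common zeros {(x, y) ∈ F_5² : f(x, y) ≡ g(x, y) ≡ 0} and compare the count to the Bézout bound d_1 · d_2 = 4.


Common zeros: ∅; count = 0; Bézout bound = 4.

deg(f) = 2, deg(g) = 2, so Bézout bound = 4.
Scan x ∈ F_5. For each x, list the y ∈ F_5 with f(x, y) ≡ 0 and those with g(x, y) ≡ 0 (mod 5); the common zeros in that column are the intersection.
  x = 0: f ≡ 0 at y ∈ ∅; g ≡ 0 at y ∈ ∅; common: ∅.
  x = 1: f ≡ 0 at y ∈ ∅; g ≡ 0 at y ∈ {1}; common: ∅.
  x = 2: f ≡ 0 at y ∈ {0}; g ≡ 0 at y ∈ {2}; common: ∅.
  x = 3: f ≡ 0 at y ∈ {1, 2}; g ≡ 0 at y ∈ {0}; common: ∅.
  x = 4: f ≡ 0 at y ∈ {3}; g ≡ 0 at y ∈ {1}; common: ∅.
Collecting: common zeros = ∅, so the count is 0.
Comparison with the Bézout bound: 0 ≤ 4 = deg(f)·deg(g), as expected for curves with no common component (the affine F_5-count falls short of the bound because intersections may lie at infinity, over extension fields, or carry multiplicity).


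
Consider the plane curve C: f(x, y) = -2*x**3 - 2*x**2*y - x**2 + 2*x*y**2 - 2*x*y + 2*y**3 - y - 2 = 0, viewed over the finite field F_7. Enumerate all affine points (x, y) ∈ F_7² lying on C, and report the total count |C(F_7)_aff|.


Affine F_7-points: {(0, 3), (1, 6), (2, 6), (3, 5), (5, 2), (6, 4)}; count = 6.

For each of the 49 pairs (x, y) ∈ F_7², evaluate f(x, y) mod 7. Record the zeros.
  x = 0: [0↦5, 1↦6, 2↦5, 3↦0, 4↦3, 5↦5, 6↦4]  zeros at y ∈ {3}
  x = 1: [0↦2, 1↦1, 2↦2, 3↦3, 4↦2, 5↦4, 6↦0]  zeros at y ∈ {6}
  x = 2: [0↦6, 1↦6, 2↦5, 3↦1, 4↦6, 5↦4, 6↦0]  zeros at y ∈ {6}
  x = 3: [0↦5, 1↦2, 2↦2, 3↦3, 4↦3, 5↦0, 6↦6]  zeros at y ∈ {5}
  x = 4: [0↦1, 1↦5, 2↦2, 3↦4, 4↦2, 5↦1, 6↦6]  zeros at y ∈ ∅
  x = 5: [0↦3, 1↦3, 2↦0, 3↦6, 4↦5, 5↦2, 6↦2]  zeros at y ∈ {2}
  x = 6: [0↦6, 1↦5, 2↦5, 3↦4, 4↦0, 5↦5, 6↦3]  zeros at y ∈ {4}
Collecting zeros: affine points = {(0, 3), (1, 6), (2, 6), (3, 5), (5, 2), (6, 4)}.
Total count |C(F_7)_aff| = 6.


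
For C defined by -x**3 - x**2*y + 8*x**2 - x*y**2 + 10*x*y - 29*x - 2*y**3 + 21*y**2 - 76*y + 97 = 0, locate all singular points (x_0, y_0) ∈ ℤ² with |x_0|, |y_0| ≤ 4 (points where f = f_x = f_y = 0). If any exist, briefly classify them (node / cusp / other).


Singular points: {(2, 3)}; classification: node.

Compute partial derivatives:
  f_x = -3*x**2 - 2*x*y + 16*x - y**2 + 10*y - 29.
  f_y = -x**2 - 2*x*y + 10*x - 6*y**2 + 42*y - 76.
Scan x_0 ∈ {−4, ..., 4}. For each x_0, f_y(x_0, y) is a polynomial in y; find its integer roots y ∈ {−4, ..., 4}, then test f_x and f at those candidates.
  x = -4: f_y(-4, y) = -6*y**2 + 50*y - 132; no integer root y with |y| ≤ 4.
  x = -3: f_y(-3, y) = -6*y**2 + 48*y - 115; no integer root y with |y| ≤ 4.
  x = -2: f_y(-2, y) = -6*y**2 + 46*y - 100; no integer root y with |y| ≤ 4.
  x = -1: f_y(-1, y) = -6*y**2 + 44*y - 87; no integer root y with |y| ≤ 4.
  x = 0: f_y(0, y) = -6*y**2 + 42*y - 76; no integer root y with |y| ≤ 4.
  x = 1: f_y(1, y) = -6*y**2 + 40*y - 67; no integer root y with |y| ≤ 4.
  x = 2: f_y(2, y) = -6*y**2 + 38*y - 60; vanishes at y ∈ {3}. (2, 3): f_x = 0, f = 0 — SINGULAR.
  x = 3: f_y(3, y) = -6*y**2 + 36*y - 55; no integer root y with |y| ≤ 4.
  x = 4: f_y(4, y) = -6*y**2 + 34*y - 52; no integer root y with |y| ≤ 4.
Only singular point on the grid: (2, 3).
Classify: substitute x = 2 + u, y = 3 + v and expand: f = -u**3 - u**2*v - u**2 - u*v**2 - 2*v**3 + v**2.
No constant or linear terms (consistent with a singular point). Quadratic part: -u**2 + v**2. Cubic part: -u**3 - u**2*v - u*v**2 - 2*v**3.
The quadratic part v**2 - u**2 = (v − u)(v + u) splits into two distinct linear factors, so there are two distinct tangent lines y − 3 = ±(x − 2) — this is a node (ordinary double point).
Classification: node.


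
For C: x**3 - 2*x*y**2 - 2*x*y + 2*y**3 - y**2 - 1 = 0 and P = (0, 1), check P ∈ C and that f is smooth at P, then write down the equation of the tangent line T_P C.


Tangent line at P: -4*x + 4*y - 4 = 0.

Step 1: f(0, 1) = 0, so P lies on C.
Step 2: partial derivatives
  f_x(x, y) = 3*x**2 - 2*y**2 - 2*y, f_y(x, y) = -4*x*y - 2*x + 6*y**2 - 2*y.
  f_x(P) = -4, f_y(P) = 4 (gradient nonzero, so P is smooth).
Step 3: tangent line at P: -4·(x − 0) + 4·(y − 1) = 0.
Expanding: -4*x + 4*y - 4 = 0.


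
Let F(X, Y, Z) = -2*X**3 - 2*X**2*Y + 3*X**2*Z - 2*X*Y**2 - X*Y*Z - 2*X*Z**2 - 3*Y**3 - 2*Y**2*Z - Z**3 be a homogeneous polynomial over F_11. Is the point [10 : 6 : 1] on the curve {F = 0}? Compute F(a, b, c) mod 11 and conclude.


F(10,6,1) ≡ 1 (mod 11); P is NOT on the curve.

Evaluate F(10, 6, 1) term-by-term (mod 11).
  -2*X**3 ↦ -2·1000·1·1 = -2000
  -2*X**2*Y ↦ -2·100·6·1 = -1200
  3*X**2*Z ↦ 3·100·1·1 = 300
  -2*X*Y**2 ↦ -2·10·36·1 = -720
  -X*Y*Z ↦ -1·10·6·1 = -60
  -2*X*Z**2 ↦ -2·10·1·1 = -20
  -3*Y**3 ↦ -3·1·216·1 = -648
  -2*Y**2*Z ↦ -2·1·36·1 = -72
  -Z**3 ↦ -1·1·1·1 = -1
Sum: F(10, 6, 1) = (-2000) + (-1200) + (300) + (-720) + (-60) + (-20) + (-648) + (-72) + (-1) = -4421.
Reducing mod 11: -4421 ≡ 1 (mod 11).
Since F(a, b, c) ≡ 1 ≠ 0 (mod 11), P does NOT lie on the curve.


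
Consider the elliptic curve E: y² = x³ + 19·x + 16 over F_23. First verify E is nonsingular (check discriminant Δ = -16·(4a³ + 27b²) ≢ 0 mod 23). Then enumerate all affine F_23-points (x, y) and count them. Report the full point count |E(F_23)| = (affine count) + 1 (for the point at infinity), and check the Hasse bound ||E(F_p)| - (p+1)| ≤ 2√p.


Affine points = {(0, 4), (0, 19), (1, 6), (1, 17), (2, 4), (2, 19), (3, 10), (3, 13), (4, 8), (4, 15), (5, 11), (5, 12), (6, 1), (6, 22), (7, 3), (7, 20), (8, 6), (8, 17), (14, 6), (14, 17), (16, 0), (17, 10), (17, 13), (18, 7), (18, 16), (20, 1), (20, 22), (21, 4), (21, 19)}; affine count = 29; |E(F_23)| = 30.

Discriminant check: Δ ∝ 4a³ + 27b² = 4·19³ + 27·16² = 4·6859 + 27·256 ≡ 9 (mod 23). Nonzero ⇒ E is nonsingular.
For each x ∈ F_23, compute rhs = x³ + 19·x + 16 mod 23, then count y ∈ F_23 with y² ≡ rhs.
  x = 0: rhs = 16, matching y values: 4, 19 (2 points).
  x = 1: rhs = 13, matching y values: 6, 17 (2 points).
  x = 2: rhs = 16, matching y values: 4, 19 (2 points).
  x = 3: rhs = 8, matching y values: 10, 13 (2 points).
  x = 4: rhs = 18, matching y values: 8, 15 (2 points).
  x = 5: rhs = 6, matching y values: 11, 12 (2 points).
  x = 6: rhs = 1, matching y values: 1, 22 (2 points).
  x = 7: rhs = 9, matching y values: 3, 20 (2 points).
  x = 8: rhs = 13, matching y values: 6, 17 (2 points).
  x = 9: rhs = 19, matching y values: none (0 points).
  x = 10: rhs = 10, matching y values: none (0 points).
  x = 11: rhs = 15, matching y values: none (0 points).
  x = 12: rhs = 17, matching y values: none (0 points).
  x = 13: rhs = 22, matching y values: none (0 points).
  x = 14: rhs = 13, matching y values: 6, 17 (2 points).
  x = 15: rhs = 19, matching y values: none (0 points).
  x = 16: rhs = 0, matching y values: 0 (1 points).
  x = 17: rhs = 8, matching y values: 10, 13 (2 points).
  x = 18: rhs = 3, matching y values: 7, 16 (2 points).
  x = 19: rhs = 14, matching y values: none (0 points).
  x = 20: rhs = 1, matching y values: 1, 22 (2 points).
  x = 21: rhs = 16, matching y values: 4, 19 (2 points).
  x = 22: rhs = 19, matching y values: none (0 points).
Total affine count: 29.
Full point count |E(F_23)| = 29 + 1 = 30.
Hasse bound: |30 − (23+1)| = |6| = 6 ≤ 2√23 ≈ 9.5917 ✓.


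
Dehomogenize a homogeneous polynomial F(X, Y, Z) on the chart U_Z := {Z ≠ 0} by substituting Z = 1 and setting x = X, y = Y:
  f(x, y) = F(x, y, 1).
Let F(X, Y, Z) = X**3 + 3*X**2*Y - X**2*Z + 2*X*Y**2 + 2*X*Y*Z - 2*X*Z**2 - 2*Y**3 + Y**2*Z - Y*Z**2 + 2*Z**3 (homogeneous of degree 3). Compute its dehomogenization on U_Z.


f(x, y) = x**3 + 3*x**2*y - x**2 + 2*x*y**2 + 2*x*y - 2*x - 2*y**3 + y**2 - y + 2

On U_Z we set Z = 1. Each monomial c·X^i·Y^j·Z^k in F becomes c·x^i·y^j·1^k = c·x^i·y^j.
Substituting Z = 1: F(X, Y, 1) = x**3 + 3*x**2*y - x**2 + 2*x*y**2 + 2*x*y - 2*x - 2*y**3 + y**2 - y + 2.
Note: deg(f) ≤ deg(F) = 3; strict inequality happens when F is divisible by Z (lost terms).


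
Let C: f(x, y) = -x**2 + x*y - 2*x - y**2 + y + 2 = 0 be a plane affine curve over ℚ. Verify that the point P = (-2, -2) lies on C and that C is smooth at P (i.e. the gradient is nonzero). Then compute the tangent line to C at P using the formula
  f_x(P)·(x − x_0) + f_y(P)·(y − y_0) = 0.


Tangent line at P: 3*y + 6 = 0.

Step 1: f(-2, -2) = 0, so P lies on C.
Step 2: partial derivatives
  f_x(x, y) = -2*x + y - 2, f_y(x, y) = x - 2*y + 1.
  f_x(P) = 0, f_y(P) = 3 (gradient nonzero, so P is smooth).
Step 3: tangent line at P: 0·(x − -2) + 3·(y − -2) = 0.
Expanding: 3*y + 6 = 0.


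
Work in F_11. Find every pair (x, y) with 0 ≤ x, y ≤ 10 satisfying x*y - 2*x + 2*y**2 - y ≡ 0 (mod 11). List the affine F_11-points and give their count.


Affine F_11-points: {(0, 0), (0, 6), (1, 1), (1, 10), (2, 8), (6, 7), (7, 3), (7, 5), (8, 4), (8, 9)}; count = 10.

For each of the 121 pairs (x, y) ∈ F_11², evaluate f(x, y) mod 11. Record the zeros.
  x = 0: [0↦0, 1↦1, 2↦6, 3↦4, 4↦6, 5↦1, 6↦0, 7↦3, 8↦10, 9↦10, 10↦3]  zeros at y ∈ {0, 6}
  x = 1: [0↦9, 1↦0, 2↦6, 3↦5, 4↦8, 5↦4, 6↦4, 7↦8, 8↦5, 9↦6, 10↦0]  zeros at y ∈ {1, 10}
  x = 2: [0↦7, 1↦10, 2↦6, 3↦6, 4↦10, 5↦7, 6↦8, 7↦2, 8↦0, 9↦2, 10↦8]  zeros at y ∈ {8}
  x = 3: [0↦5, 1↦9, 2↦6, 3↦7, 4↦1, 5↦10, 6↦1, 7↦7, 8↦6, 9↦9, 10↦5]  zeros at y ∈ ∅
  x = 4: [0↦3, 1↦8, 2↦6, 3↦8, 4↦3, 5↦2, 6↦5, 7↦1, 8↦1, 9↦5, 10↦2]  zeros at y ∈ ∅
  x = 5: [0↦1, 1↦7, 2↦6, 3↦9, 4↦5, 5↦5, 6↦9, 7↦6, 8↦7, 9↦1, 10↦10]  zeros at y ∈ ∅
  x = 6: [0↦10, 1↦6, 2↦6, 3↦10, 4↦7, 5↦8, 6↦2, 7↦0, 8↦2, 9↦8, 10↦7]  zeros at y ∈ {7}
  x = 7: [0↦8, 1↦5, 2↦6, 3↦0, 4↦9, 5↦0, 6↦6, 7↦5, 8↦8, 9↦4, 10↦4]  zeros at y ∈ {3, 5}
  x = 8: [0↦6, 1↦4, 2↦6, 3↦1, 4↦0, 5↦3, 6↦10, 7↦10, 8↦3, 9↦0, 10↦1]  zeros at y ∈ {4, 9}
  x = 9: [0↦4, 1↦3, 2↦6, 3↦2, 4↦2, 5↦6, 6↦3, 7↦4, 8↦9, 9↦7, 10↦9]  zeros at y ∈ ∅
  x = 10: [0↦2, 1↦2, 2↦6, 3↦3, 4↦4, 5↦9, 6↦7, 7↦9, 8↦4, 9↦3, 10↦6]  zeros at y ∈ ∅
Collecting zeros: affine points = {(0, 0), (0, 6), (1, 1), (1, 10), (2, 8), (6, 7), (7, 3), (7, 5), (8, 4), (8, 9)}.
Total count |C(F_11)_aff| = 10.


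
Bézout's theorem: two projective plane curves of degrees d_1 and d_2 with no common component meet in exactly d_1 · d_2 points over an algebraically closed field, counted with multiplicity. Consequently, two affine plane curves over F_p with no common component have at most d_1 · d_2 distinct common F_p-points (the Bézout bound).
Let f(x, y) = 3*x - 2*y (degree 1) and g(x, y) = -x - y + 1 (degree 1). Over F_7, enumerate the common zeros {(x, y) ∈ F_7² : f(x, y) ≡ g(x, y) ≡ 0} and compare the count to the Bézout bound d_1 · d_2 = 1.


Common zeros: {(6, 2)}; count = 1; Bézout bound = 1.

deg(f) = 1, deg(g) = 1, so Bézout bound = 1.
Scan x ∈ F_7. For each x, list the y ∈ F_7 with f(x, y) ≡ 0 and those with g(x, y) ≡ 0 (mod 7); the common zeros in that column are the intersection.
  x = 0: f ≡ 0 at y ∈ {0}; g ≡ 0 at y ∈ {1}; common: ∅.
  x = 1: f ≡ 0 at y ∈ {5}; g ≡ 0 at y ∈ {0}; common: ∅.
  x = 2: f ≡ 0 at y ∈ {3}; g ≡ 0 at y ∈ {6}; common: ∅.
  x = 3: f ≡ 0 at y ∈ {1}; g ≡ 0 at y ∈ {5}; common: ∅.
  x = 4: f ≡ 0 at y ∈ {6}; g ≡ 0 at y ∈ {4}; common: ∅.
  x = 5: f ≡ 0 at y ∈ {4}; g ≡ 0 at y ∈ {3}; common: ∅.
  x = 6: f ≡ 0 at y ∈ {2}; g ≡ 0 at y ∈ {2}; common: {2}.
Collecting: common zeros = {(6, 2)}, so the count is 1.
Comparison with the Bézout bound: 1 ≤ 1 = deg(f)·deg(g), as expected for curves with no common component (the bound is attained).


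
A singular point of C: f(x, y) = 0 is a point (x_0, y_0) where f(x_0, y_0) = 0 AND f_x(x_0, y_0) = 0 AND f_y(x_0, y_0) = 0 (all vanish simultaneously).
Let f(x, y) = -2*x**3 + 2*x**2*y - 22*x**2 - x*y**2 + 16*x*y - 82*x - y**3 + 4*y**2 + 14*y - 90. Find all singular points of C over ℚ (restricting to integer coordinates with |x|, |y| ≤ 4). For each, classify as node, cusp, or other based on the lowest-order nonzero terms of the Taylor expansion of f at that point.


Singular points: {(-3, 2)}; classification: cusp.

Compute partial derivatives:
  f_x = -6*x**2 + 4*x*y - 44*x - y**2 + 16*y - 82.
  f_y = 2*x**2 - 2*x*y + 16*x - 3*y**2 + 8*y + 14.
Scan x_0 ∈ {−4, ..., 4}. For each x_0, f_y(x_0, y) is a polynomial in y; find its integer roots y ∈ {−4, ..., 4}, then test f_x and f at those candidates.
  x = -4: f_y(-4, y) = -3*y**2 + 16*y - 18; no integer root y with |y| ≤ 4.
  x = -3: f_y(-3, y) = -3*y**2 + 14*y - 16; vanishes at y ∈ {2}. (-3, 2): f_x = 0, f = 0 — SINGULAR.
  x = -2: f_y(-2, y) = -3*y**2 + 12*y - 10; no integer root y with |y| ≤ 4.
  x = -1: f_y(-1, y) = -3*y**2 + 10*y; vanishes at y ∈ {0}. (-1, 0): f_x = -44 ≠ 0.
  x = 0: f_y(0, y) = -3*y**2 + 8*y + 14; no integer root y with |y| ≤ 4.
  x = 1: f_y(1, y) = -3*y**2 + 6*y + 32; no integer root y with |y| ≤ 4.
  x = 2: f_y(2, y) = -3*y**2 + 4*y + 54; no integer root y with |y| ≤ 4.
  x = 3: f_y(3, y) = -3*y**2 + 2*y + 80; no integer root y with |y| ≤ 4.
  x = 4: f_y(4, y) = 110 - 3*y**2; no integer root y with |y| ≤ 4.
Only singular point on the grid: (-3, 2).
Classify: substitute x = -3 + u, y = 2 + v and expand: f = -2*u**3 + 2*u**2*v - u*v**2 - v**3 + v**2.
No constant or linear terms (consistent with a singular point). Quadratic part: v**2. Cubic part: -2*u**3 + 2*u**2*v - u*v**2 - v**3.
The quadratic part v**2 is a perfect square, so there is a single (double) tangent line v = 0, i.e. y = 2. Restricting the cubic part to that line (v = 0) leaves -2*u**3 ≠ 0, so f is not divisible by v and the branch is v² ≈ 2*u**3 to lowest order — this is a cusp.
Classification: cusp.


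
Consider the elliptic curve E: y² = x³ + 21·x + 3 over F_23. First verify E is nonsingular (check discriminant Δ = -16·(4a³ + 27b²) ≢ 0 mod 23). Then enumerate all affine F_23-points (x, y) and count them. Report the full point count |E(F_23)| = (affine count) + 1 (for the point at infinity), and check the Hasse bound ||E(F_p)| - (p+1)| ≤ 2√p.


Affine points = {(0, 7), (0, 16), (1, 5), (1, 18), (3, 1), (3, 22), (4, 6), (4, 17), (5, 7), (5, 16), (6, 0), (8, 4), (8, 19), (9, 1), (9, 22), (11, 1), (11, 22), (13, 9), (13, 14), (15, 6), (15, 17), (17, 11), (17, 12), (18, 7), (18, 16), (19, 4), (19, 19), (22, 2), (22, 21)}; affine count = 29; |E(F_23)| = 30.

Discriminant check: Δ ∝ 4a³ + 27b² = 4·21³ + 27·3² = 4·9261 + 27·9 ≡ 4 (mod 23). Nonzero ⇒ E is nonsingular.
For each x ∈ F_23, compute rhs = x³ + 21·x + 3 mod 23, then count y ∈ F_23 with y² ≡ rhs.
  x = 0: rhs = 3, matching y values: 7, 16 (2 points).
  x = 1: rhs = 2, matching y values: 5, 18 (2 points).
  x = 2: rhs = 7, matching y values: none (0 points).
  x = 3: rhs = 1, matching y values: 1, 22 (2 points).
  x = 4: rhs = 13, matching y values: 6, 17 (2 points).
  x = 5: rhs = 3, matching y values: 7, 16 (2 points).
  x = 6: rhs = 0, matching y values: 0 (1 points).
  x = 7: rhs = 10, matching y values: none (0 points).
  x = 8: rhs = 16, matching y values: 4, 19 (2 points).
  x = 9: rhs = 1, matching y values: 1, 22 (2 points).
  x = 10: rhs = 17, matching y values: none (0 points).
  x = 11: rhs = 1, matching y values: 1, 22 (2 points).
  x = 12: rhs = 5, matching y values: none (0 points).
  x = 13: rhs = 12, matching y values: 9, 14 (2 points).
  x = 14: rhs = 5, matching y values: none (0 points).
  x = 15: rhs = 13, matching y values: 6, 17 (2 points).
  x = 16: rhs = 19, matching y values: none (0 points).
  x = 17: rhs = 6, matching y values: 11, 12 (2 points).
  x = 18: rhs = 3, matching y values: 7, 16 (2 points).
  x = 19: rhs = 16, matching y values: 4, 19 (2 points).
  x = 20: rhs = 5, matching y values: none (0 points).
  x = 21: rhs = 22, matching y values: none (0 points).
  x = 22: rhs = 4, matching y values: 2, 21 (2 points).
Total affine count: 29.
Full point count |E(F_23)| = 29 + 1 = 30.
Hasse bound: |30 − (23+1)| = |6| = 6 ≤ 2√23 ≈ 9.5917 ✓.


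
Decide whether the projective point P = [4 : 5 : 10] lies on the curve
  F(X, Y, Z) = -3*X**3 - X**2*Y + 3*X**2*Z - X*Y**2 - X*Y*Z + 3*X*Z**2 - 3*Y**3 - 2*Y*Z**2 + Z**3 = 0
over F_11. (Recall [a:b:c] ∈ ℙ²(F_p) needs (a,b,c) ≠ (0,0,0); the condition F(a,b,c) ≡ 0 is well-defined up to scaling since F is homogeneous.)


F(4,5,10) ≡ 7 (mod 11); P is NOT on the curve.

Evaluate F(4, 5, 10) term-by-term (mod 11).
  -3*X**3 ↦ -3·64·1·1 = -192
  -X**2*Y ↦ -1·16·5·1 = -80
  3*X**2*Z ↦ 3·16·1·10 = 480
  -X*Y**2 ↦ -1·4·25·1 = -100
  -X*Y*Z ↦ -1·4·5·10 = -200
  3*X*Z**2 ↦ 3·4·1·100 = 1200
  -3*Y**3 ↦ -3·1·125·1 = -375
  -2*Y*Z**2 ↦ -2·1·5·100 = -1000
  Z**3 ↦ 1·1·1·1000 = 1000
Sum: F(4, 5, 10) = (-192) + (-80) + (480) + (-100) + (-200) + (1200) + (-375) + (-1000) + (1000) = 733.
Reducing mod 11: 733 ≡ 7 (mod 11).
Since F(a, b, c) ≡ 7 ≠ 0 (mod 11), P does NOT lie on the curve.


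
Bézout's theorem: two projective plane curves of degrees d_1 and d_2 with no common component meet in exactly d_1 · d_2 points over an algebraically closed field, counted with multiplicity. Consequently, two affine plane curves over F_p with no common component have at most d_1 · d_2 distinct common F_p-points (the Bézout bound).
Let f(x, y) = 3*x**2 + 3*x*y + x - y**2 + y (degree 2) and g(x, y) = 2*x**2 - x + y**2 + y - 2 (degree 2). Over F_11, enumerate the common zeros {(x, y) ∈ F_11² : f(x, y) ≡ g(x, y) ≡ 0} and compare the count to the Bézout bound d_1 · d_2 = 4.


Common zeros: {(0, 1), (5, 7), (6, 1)}; count = 3; Bézout bound = 4.

deg(f) = 2, deg(g) = 2, so Bézout bound = 4.
Scan x ∈ F_11. For each x, list the y ∈ F_11 with f(x, y) ≡ 0 and those with g(x, y) ≡ 0 (mod 11); the common zeros in that column are the intersection.
  x = 0: f ≡ 0 at y ∈ {0, 1}; g ≡ 0 at y ∈ {1, 9}; common: {1}.
  x = 1: f ≡ 0 at y ∈ ∅; g ≡ 0 at y ∈ {3, 7}; common: ∅.
  x = 2: f ≡ 0 at y ∈ ∅; g ≡ 0 at y ∈ ∅; common: ∅.
  x = 3: f ≡ 0 at y ∈ {5}; g ≡ 0 at y ∈ {4, 6}; common: ∅.
  x = 4: f ≡ 0 at y ∈ {4, 9}; g ≡ 0 at y ∈ ∅; common: ∅.
  x = 5: f ≡ 0 at y ∈ {7, 9}; g ≡ 0 at y ∈ {3, 7}; common: {7}.
  x = 6: f ≡ 0 at y ∈ {1, 7}; g ≡ 0 at y ∈ {1, 9}; common: {1}.
  x = 7: f ≡ 0 at y ∈ {0}; g ≡ 0 at y ∈ ∅; common: ∅.
  x = 8: f ≡ 0 at y ∈ ∅; g ≡ 0 at y ∈ ∅; common: ∅.
  x = 9: f ≡ 0 at y ∈ ∅; g ≡ 0 at y ∈ ∅; common: ∅.
  x = 10: f ≡ 0 at y ∈ {4, 5}; g ≡ 0 at y ∈ ∅; common: ∅.
Collecting: common zeros = {(0, 1), (5, 7), (6, 1)}, so the count is 3.
Comparison with the Bézout bound: 3 ≤ 4 = deg(f)·deg(g), as expected for curves with no common component (the affine F_11-count falls short of the bound because intersections may lie at infinity, over extension fields, or carry multiplicity).


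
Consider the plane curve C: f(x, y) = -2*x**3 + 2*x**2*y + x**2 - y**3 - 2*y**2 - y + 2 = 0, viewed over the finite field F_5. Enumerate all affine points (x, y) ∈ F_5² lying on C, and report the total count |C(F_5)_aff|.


Affine F_5-points: {(2, 0), (3, 2), (4, 0)}; count = 3.

For each of the 25 pairs (x, y) ∈ F_5², evaluate f(x, y) mod 5. Record the zeros.
  x = 0: [0↦2, 1↦3, 2↦4, 3↦4, 4↦2]  zeros at y ∈ ∅
  x = 1: [0↦1, 1↦4, 2↦2, 3↦4, 4↦4]  zeros at y ∈ ∅
  x = 2: [0↦0, 1↦4, 2↦3, 3↦1, 4↦2]  zeros at y ∈ {0}
  x = 3: [0↦2, 1↦1, 2↦0, 3↦3, 4↦4]  zeros at y ∈ {2}
  x = 4: [0↦0, 1↦3, 2↦1, 3↦3, 4↦3]  zeros at y ∈ {0}
Collecting zeros: affine points = {(2, 0), (3, 2), (4, 0)}.
Total count |C(F_5)_aff| = 3.


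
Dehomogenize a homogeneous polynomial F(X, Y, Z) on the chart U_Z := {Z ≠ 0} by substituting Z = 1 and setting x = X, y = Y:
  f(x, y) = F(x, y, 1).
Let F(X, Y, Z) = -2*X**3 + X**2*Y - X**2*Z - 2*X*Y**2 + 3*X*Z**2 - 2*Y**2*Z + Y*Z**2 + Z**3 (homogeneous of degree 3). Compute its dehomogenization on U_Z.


f(x, y) = -2*x**3 + x**2*y - x**2 - 2*x*y**2 + 3*x - 2*y**2 + y + 1

On U_Z we set Z = 1. Each monomial c·X^i·Y^j·Z^k in F becomes c·x^i·y^j·1^k = c·x^i·y^j.
Substituting Z = 1: F(X, Y, 1) = -2*x**3 + x**2*y - x**2 - 2*x*y**2 + 3*x - 2*y**2 + y + 1.
Note: deg(f) ≤ deg(F) = 3; strict inequality happens when F is divisible by Z (lost terms).


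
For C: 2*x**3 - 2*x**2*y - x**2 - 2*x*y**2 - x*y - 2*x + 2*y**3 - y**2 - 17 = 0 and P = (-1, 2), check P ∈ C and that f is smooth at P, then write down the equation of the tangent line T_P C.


Tangent line at P: 4*x + 27*y - 50 = 0.

Step 1: f(-1, 2) = 0, so P lies on C.
Step 2: partial derivatives
  f_x(x, y) = 6*x**2 - 4*x*y - 2*x - 2*y**2 - y - 2, f_y(x, y) = -2*x**2 - 4*x*y - x + 6*y**2 - 2*y.
  f_x(P) = 4, f_y(P) = 27 (gradient nonzero, so P is smooth).
Step 3: tangent line at P: 4·(x − -1) + 27·(y − 2) = 0.
Expanding: 4*x + 27*y - 50 = 0.


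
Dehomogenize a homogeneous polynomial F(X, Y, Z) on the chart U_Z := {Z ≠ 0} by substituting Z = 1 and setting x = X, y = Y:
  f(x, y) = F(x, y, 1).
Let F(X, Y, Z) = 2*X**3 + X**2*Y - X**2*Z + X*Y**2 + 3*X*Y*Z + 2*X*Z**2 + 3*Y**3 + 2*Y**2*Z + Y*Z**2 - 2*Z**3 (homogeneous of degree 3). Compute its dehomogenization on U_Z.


f(x, y) = 2*x**3 + x**2*y - x**2 + x*y**2 + 3*x*y + 2*x + 3*y**3 + 2*y**2 + y - 2

On U_Z we set Z = 1. Each monomial c·X^i·Y^j·Z^k in F becomes c·x^i·y^j·1^k = c·x^i·y^j.
Substituting Z = 1: F(X, Y, 1) = 2*x**3 + x**2*y - x**2 + x*y**2 + 3*x*y + 2*x + 3*y**3 + 2*y**2 + y - 2.
Note: deg(f) ≤ deg(F) = 3; strict inequality happens when F is divisible by Z (lost terms).


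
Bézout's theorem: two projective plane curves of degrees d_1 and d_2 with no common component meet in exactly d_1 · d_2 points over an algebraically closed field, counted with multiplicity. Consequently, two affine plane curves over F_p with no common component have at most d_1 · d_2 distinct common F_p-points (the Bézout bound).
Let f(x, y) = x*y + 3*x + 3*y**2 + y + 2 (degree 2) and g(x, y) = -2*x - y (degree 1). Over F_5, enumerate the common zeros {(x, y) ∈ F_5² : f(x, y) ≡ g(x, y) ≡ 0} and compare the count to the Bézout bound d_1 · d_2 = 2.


Common zeros: {(3, 4)}; count = 1; Bézout bound = 2.

deg(f) = 2, deg(g) = 1, so Bézout bound = 2.
Scan x ∈ F_5. For each x, list the y ∈ F_5 with f(x, y) ≡ 0 and those with g(x, y) ≡ 0 (mod 5); the common zeros in that column are the intersection.
  x = 0: f ≡ 0 at y ∈ ∅; g ≡ 0 at y ∈ {0}; common: ∅.
  x = 1: f ≡ 0 at y ∈ {0, 1}; g ≡ 0 at y ∈ {3}; common: ∅.
  x = 2: f ≡ 0 at y ∈ ∅; g ≡ 0 at y ∈ {1}; common: ∅.
  x = 3: f ≡ 0 at y ∈ {3, 4}; g ≡ 0 at y ∈ {4}; common: {4}.
  x = 4: f ≡ 0 at y ∈ ∅; g ≡ 0 at y ∈ {2}; common: ∅.
Collecting: common zeros = {(3, 4)}, so the count is 1.
Comparison with the Bézout bound: 1 ≤ 2 = deg(f)·deg(g), as expected for curves with no common component (the affine F_5-count falls short of the bound because intersections may lie at infinity, over extension fields, or carry multiplicity).


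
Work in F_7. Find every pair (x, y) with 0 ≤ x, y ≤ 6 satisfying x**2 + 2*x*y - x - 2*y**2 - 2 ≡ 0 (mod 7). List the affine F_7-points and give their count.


Affine F_7-points: {(1, 3), (1, 5), (2, 0), (2, 2), (4, 5), (4, 6), (6, 0), (6, 6)}; count = 8.

For each of the 49 pairs (x, y) ∈ F_7², evaluate f(x, y) mod 7. Record the zeros.
  x = 0: [0↦5, 1↦3, 2↦4, 3↦1, 4↦1, 5↦4, 6↦3]  zeros at y ∈ ∅
  x = 1: [0↦5, 1↦5, 2↦1, 3↦0, 4↦2, 5↦0, 6↦1]  zeros at y ∈ {3, 5}
  x = 2: [0↦0, 1↦2, 2↦0, 3↦1, 4↦5, 5↦5, 6↦1]  zeros at y ∈ {0, 2}
  x = 3: [0↦4, 1↦1, 2↦1, 3↦4, 4↦3, 5↦5, 6↦3]  zeros at y ∈ ∅
  x = 4: [0↦3, 1↦2, 2↦4, 3↦2, 4↦3, 5↦0, 6↦0]  zeros at y ∈ {5, 6}
  x = 5: [0↦4, 1↦5, 2↦2, 3↦2, 4↦5, 5↦4, 6↦6]  zeros at y ∈ ∅
  x = 6: [0↦0, 1↦3, 2↦2, 3↦4, 4↦2, 5↦3, 6↦0]  zeros at y ∈ {0, 6}
Collecting zeros: affine points = {(1, 3), (1, 5), (2, 0), (2, 2), (4, 5), (4, 6), (6, 0), (6, 6)}.
Total count |C(F_7)_aff| = 8.


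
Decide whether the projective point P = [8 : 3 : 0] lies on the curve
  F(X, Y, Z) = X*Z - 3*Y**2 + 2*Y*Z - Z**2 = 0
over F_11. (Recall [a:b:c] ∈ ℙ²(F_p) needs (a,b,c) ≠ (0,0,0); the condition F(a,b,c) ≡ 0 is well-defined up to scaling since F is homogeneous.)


F(8,3,0) ≡ 6 (mod 11); P is NOT on the curve.

Evaluate F(8, 3, 0) term-by-term (mod 11).
  X*Z ↦ 1·8·1·0 = 0
  -3*Y**2 ↦ -3·1·9·1 = -27
  2*Y*Z ↦ 2·1·3·0 = 0
  -Z**2 ↦ -1·1·1·0 = 0
Sum: F(8, 3, 0) = (0) + (-27) + (0) + (0) = -27.
Reducing mod 11: -27 ≡ 6 (mod 11).
Since F(a, b, c) ≡ 6 ≠ 0 (mod 11), P does NOT lie on the curve.


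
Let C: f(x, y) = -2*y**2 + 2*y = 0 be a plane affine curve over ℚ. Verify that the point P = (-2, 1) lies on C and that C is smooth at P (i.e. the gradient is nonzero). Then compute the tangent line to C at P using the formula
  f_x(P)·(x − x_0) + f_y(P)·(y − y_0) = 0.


Tangent line at P: 2 - 2*y = 0.

Step 1: f(-2, 1) = 0, so P lies on C.
Step 2: partial derivatives
  f_x(x, y) = 0, f_y(x, y) = 2 - 4*y.
  f_x(P) = 0, f_y(P) = -2 (gradient nonzero, so P is smooth).
Step 3: tangent line at P: 0·(x − -2) + -2·(y − 1) = 0.
Expanding: 2 - 2*y = 0.


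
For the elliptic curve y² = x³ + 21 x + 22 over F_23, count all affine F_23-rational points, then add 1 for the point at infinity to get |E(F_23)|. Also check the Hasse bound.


Affine points = {(2, 7), (2, 16), (4, 3), (4, 20), (7, 11), (7, 12), (8, 9), (8, 14), (10, 6), (10, 17), (12, 1), (12, 22), (13, 10), (13, 13), (14, 1), (14, 22), (15, 3), (15, 20), (17, 5), (17, 18), (19, 9), (19, 14), (20, 1), (20, 22), (21, 8), (21, 15), (22, 0)}; affine count = 27; |E(F_23)| = 28.

Discriminant check: Δ ∝ 4a³ + 27b² = 4·21³ + 27·22² = 4·9261 + 27·484 ≡ 18 (mod 23). Nonzero ⇒ E is nonsingular.
For each x ∈ F_23, compute rhs = x³ + 21·x + 22 mod 23, then count y ∈ F_23 with y² ≡ rhs.
  x = 0: rhs = 22, matching y values: none (0 points).
  x = 1: rhs = 21, matching y values: none (0 points).
  x = 2: rhs = 3, matching y values: 7, 16 (2 points).
  x = 3: rhs = 20, matching y values: none (0 points).
  x = 4: rhs = 9, matching y values: 3, 20 (2 points).
  x = 5: rhs = 22, matching y values: none (0 points).
  x = 6: rhs = 19, matching y values: none (0 points).
  x = 7: rhs = 6, matching y values: 11, 12 (2 points).
  x = 8: rhs = 12, matching y values: 9, 14 (2 points).
  x = 9: rhs = 20, matching y values: none (0 points).
  x = 10: rhs = 13, matching y values: 6, 17 (2 points).
  x = 11: rhs = 20, matching y values: none (0 points).
  x = 12: rhs = 1, matching y values: 1, 22 (2 points).
  x = 13: rhs = 8, matching y values: 10, 13 (2 points).
  x = 14: rhs = 1, matching y values: 1, 22 (2 points).
  x = 15: rhs = 9, matching y values: 3, 20 (2 points).
  x = 16: rhs = 15, matching y values: none (0 points).
  x = 17: rhs = 2, matching y values: 5, 18 (2 points).
  x = 18: rhs = 22, matching y values: none (0 points).
  x = 19: rhs = 12, matching y values: 9, 14 (2 points).
  x = 20: rhs = 1, matching y values: 1, 22 (2 points).
  x = 21: rhs = 18, matching y values: 8, 15 (2 points).
  x = 22: rhs = 0, matching y values: 0 (1 points).
Total affine count: 27.
Full point count |E(F_23)| = 27 + 1 = 28.
Hasse bound: |28 − (23+1)| = |4| = 4 ≤ 2√23 ≈ 9.5917 ✓.


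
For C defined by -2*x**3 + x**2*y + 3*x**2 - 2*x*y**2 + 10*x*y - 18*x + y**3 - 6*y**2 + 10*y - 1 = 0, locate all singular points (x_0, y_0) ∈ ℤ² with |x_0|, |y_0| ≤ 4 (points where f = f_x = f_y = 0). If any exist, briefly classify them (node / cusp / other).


Singular points: {(1, 3)}; classification: cusp.

Compute partial derivatives:
  f_x = -6*x**2 + 2*x*y + 6*x - 2*y**2 + 10*y - 18.
  f_y = x**2 - 4*x*y + 10*x + 3*y**2 - 12*y + 10.
Scan x_0 ∈ {−4, ..., 4}. For each x_0, f_y(x_0, y) is a polynomial in y; find its integer roots y ∈ {−4, ..., 4}, then test f_x and f at those candidates.
  x = -4: f_y(-4, y) = 3*y**2 + 4*y - 14; no integer root y with |y| ≤ 4.
  x = -3: f_y(-3, y) = 3*y**2 - 11; no integer root y with |y| ≤ 4.
  x = -2: f_y(-2, y) = 3*y**2 - 4*y - 6; no integer root y with |y| ≤ 4.
  x = -1: f_y(-1, y) = 3*y**2 - 8*y + 1; no integer root y with |y| ≤ 4.
  x = 0: f_y(0, y) = 3*y**2 - 12*y + 10; no integer root y with |y| ≤ 4.
  x = 1: f_y(1, y) = 3*y**2 - 16*y + 21; vanishes at y ∈ {3}. (1, 3): f_x = 0, f = 0 — SINGULAR.
  x = 2: f_y(2, y) = 3*y**2 - 20*y + 34; no integer root y with |y| ≤ 4.
  x = 3: f_y(3, y) = 3*y**2 - 24*y + 49; no integer root y with |y| ≤ 4.
  x = 4: f_y(4, y) = 3*y**2 - 28*y + 66; no integer root y with |y| ≤ 4.
Only singular point on the grid: (1, 3).
Classify: substitute x = 1 + u, y = 3 + v and expand: f = -2*u**3 + u**2*v - 2*u*v**2 + v**3 + v**2.
No constant or linear terms (consistent with a singular point). Quadratic part: v**2. Cubic part: -2*u**3 + u**2*v - 2*u*v**2 + v**3.
The quadratic part v**2 is a perfect square, so there is a single (double) tangent line v = 0, i.e. y = 3. Restricting the cubic part to that line (v = 0) leaves -2*u**3 ≠ 0, so f is not divisible by v and the branch is v² ≈ 2*u**3 to lowest order — this is a cusp.
Classification: cusp.


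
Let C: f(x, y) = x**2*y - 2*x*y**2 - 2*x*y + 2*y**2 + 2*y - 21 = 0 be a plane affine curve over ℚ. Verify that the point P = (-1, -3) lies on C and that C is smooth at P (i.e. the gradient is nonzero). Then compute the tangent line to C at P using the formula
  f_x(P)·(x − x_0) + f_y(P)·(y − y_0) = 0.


Tangent line at P: -6*x - 19*y - 63 = 0.

Step 1: f(-1, -3) = 0, so P lies on C.
Step 2: partial derivatives
  f_x(x, y) = 2*x*y - 2*y**2 - 2*y, f_y(x, y) = x**2 - 4*x*y - 2*x + 4*y + 2.
  f_x(P) = -6, f_y(P) = -19 (gradient nonzero, so P is smooth).
Step 3: tangent line at P: -6·(x − -1) + -19·(y − -3) = 0.
Expanding: -6*x - 19*y - 63 = 0.


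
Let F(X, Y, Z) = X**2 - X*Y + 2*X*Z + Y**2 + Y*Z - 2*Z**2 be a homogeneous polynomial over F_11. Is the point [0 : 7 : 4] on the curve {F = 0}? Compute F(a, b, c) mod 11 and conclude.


F(0,7,4) ≡ 1 (mod 11); P is NOT on the curve.

Evaluate F(0, 7, 4) term-by-term (mod 11).
  X**2 ↦ 1·0·1·1 = 0
  -X*Y ↦ -1·0·7·1 = 0
  2*X*Z ↦ 2·0·1·4 = 0
  Y**2 ↦ 1·1·49·1 = 49
  Y*Z ↦ 1·1·7·4 = 28
  -2*Z**2 ↦ -2·1·1·16 = -32
Sum: F(0, 7, 4) = (0) + (0) + (0) + (49) + (28) + (-32) = 45.
Reducing mod 11: 45 ≡ 1 (mod 11).
Since F(a, b, c) ≡ 1 ≠ 0 (mod 11), P does NOT lie on the curve.


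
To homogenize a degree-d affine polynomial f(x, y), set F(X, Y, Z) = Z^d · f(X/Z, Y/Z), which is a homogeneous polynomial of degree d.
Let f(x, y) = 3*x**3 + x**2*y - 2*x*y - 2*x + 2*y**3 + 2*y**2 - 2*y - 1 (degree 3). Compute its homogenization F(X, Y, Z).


F(X, Y, Z) = 3*X**3 + X**2*Y - 2*X*Y*Z - 2*X*Z**2 + 2*Y**3 + 2*Y**2*Z - 2*Y*Z**2 - Z**3

deg(f) = 3.
Substitute x = X/Z, y = Y/Z into f, then multiply by Z^3.
  monomial 3·x^3·y^0 ↦ 3·X^3·Y^0·Z^0.
  monomial 1·x^2·y^1 ↦ 1·X^2·Y^1·Z^0.
  monomial -2·x^1·y^1 ↦ -2·X^1·Y^1·Z^1.
  monomial -2·x^1·y^0 ↦ -2·X^1·Y^0·Z^2.
  monomial 2·x^0·y^3 ↦ 2·X^0·Y^3·Z^0.
  monomial 2·x^0·y^2 ↦ 2·X^0·Y^2·Z^1.
  monomial -2·x^0·y^1 ↦ -2·X^0·Y^1·Z^2.
  monomial -1·x^0·y^0 ↦ -1·X^0·Y^0·Z^3.
Collecting: F(X, Y, Z) = 3*X**3 + X**2*Y - 2*X*Y*Z - 2*X*Z**2 + 2*Y**3 + 2*Y**2*Z - 2*Y*Z**2 - Z**3.


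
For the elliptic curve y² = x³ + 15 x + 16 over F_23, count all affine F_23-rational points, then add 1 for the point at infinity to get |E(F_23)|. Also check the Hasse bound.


Affine points = {(0, 4), (0, 19), (1, 3), (1, 20), (2, 10), (2, 13), (4, 5), (4, 18), (5, 3), (5, 20), (6, 0), (7, 2), (7, 21), (8, 2), (8, 21), (9, 11), (9, 12), (10, 4), (10, 19), (13, 4), (13, 19), (14, 7), (14, 16), (17, 3), (17, 20), (18, 0), (20, 6), (20, 17), (21, 1), (21, 22), (22, 0)}; affine count = 31; |E(F_23)| = 32.

Discriminant check: Δ ∝ 4a³ + 27b² = 4·15³ + 27·16² = 4·3375 + 27·256 ≡ 11 (mod 23). Nonzero ⇒ E is nonsingular.
For each x ∈ F_23, compute rhs = x³ + 15·x + 16 mod 23, then count y ∈ F_23 with y² ≡ rhs.
  x = 0: rhs = 16, matching y values: 4, 19 (2 points).
  x = 1: rhs = 9, matching y values: 3, 20 (2 points).
  x = 2: rhs = 8, matching y values: 10, 13 (2 points).
  x = 3: rhs = 19, matching y values: none (0 points).
  x = 4: rhs = 2, matching y values: 5, 18 (2 points).
  x = 5: rhs = 9, matching y values: 3, 20 (2 points).
  x = 6: rhs = 0, matching y values: 0 (1 points).
  x = 7: rhs = 4, matching y values: 2, 21 (2 points).
  x = 8: rhs = 4, matching y values: 2, 21 (2 points).
  x = 9: rhs = 6, matching y values: 11, 12 (2 points).
  x = 10: rhs = 16, matching y values: 4, 19 (2 points).
  x = 11: rhs = 17, matching y values: none (0 points).
  x = 12: rhs = 15, matching y values: none (0 points).
  x = 13: rhs = 16, matching y values: 4, 19 (2 points).
  x = 14: rhs = 3, matching y values: 7, 16 (2 points).
  x = 15: rhs = 5, matching y values: none (0 points).
  x = 16: rhs = 5, matching y values: none (0 points).
  x = 17: rhs = 9, matching y values: 3, 20 (2 points).
  x = 18: rhs = 0, matching y values: 0 (1 points).
  x = 19: rhs = 7, matching y values: none (0 points).
  x = 20: rhs = 13, matching y values: 6, 17 (2 points).
  x = 21: rhs = 1, matching y values: 1, 22 (2 points).
  x = 22: rhs = 0, matching y values: 0 (1 points).
Total affine count: 31.
Full point count |E(F_23)| = 31 + 1 = 32.
Hasse bound: |32 − (23+1)| = |8| = 8 ≤ 2√23 ≈ 9.5917 ✓.


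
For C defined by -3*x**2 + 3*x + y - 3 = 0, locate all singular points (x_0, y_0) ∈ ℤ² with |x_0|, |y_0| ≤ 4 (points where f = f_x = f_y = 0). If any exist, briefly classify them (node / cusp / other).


No singular points in the scanned grid; C is smooth there.

Compute partial derivatives:
  f_x = 3 - 6*x.
  f_y = 1.
f_y = 1 is a nonzero constant, so f_y never vanishes: no point (x, y) can satisfy f = f_x = f_y = 0. In particular no (x, y) ∈ {−4, ..., 4}² is singular; the curve is smooth.
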